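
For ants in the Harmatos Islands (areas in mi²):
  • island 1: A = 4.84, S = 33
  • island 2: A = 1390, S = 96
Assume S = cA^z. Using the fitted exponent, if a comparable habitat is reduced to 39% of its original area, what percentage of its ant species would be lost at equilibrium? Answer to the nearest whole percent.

z = ln(96/33) / ln(1390/4.84) = 1.0678 / 5.6601 = 0.1887
S_new/S_old = (A_new/A_old)^z = 0.39^0.1887 = exp(0.1887 × -0.9416) = 0.8372
Fraction lost = 1 − 0.8372 = 0.1628

16%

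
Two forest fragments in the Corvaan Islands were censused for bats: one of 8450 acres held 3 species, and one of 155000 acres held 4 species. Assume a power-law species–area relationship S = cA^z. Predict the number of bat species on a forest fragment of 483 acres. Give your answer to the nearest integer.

z = ln(4/3) / ln(155000/8450) = 0.2877 / 2.9093 = 0.0989
c = 3 / 8450^0.0989 = 3 / 2.445 = 1.227
S₃ = 1.227 × 483^0.0989 = 1.227 × 1.842 ≈ 2.261

2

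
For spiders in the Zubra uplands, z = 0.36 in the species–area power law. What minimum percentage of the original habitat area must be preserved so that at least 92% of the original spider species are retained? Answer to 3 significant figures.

Need (A_new/A_old)^0.36 = 0.92, so A_new/A_old = 0.92^(1/0.36) = 0.92^2.778
ln(A_new/A_old) = ln 0.92 / 0.36 = -0.0834 / 0.36 = -0.2316
A_new/A_old = e^-0.2316 ≈ 0.7933

79.3%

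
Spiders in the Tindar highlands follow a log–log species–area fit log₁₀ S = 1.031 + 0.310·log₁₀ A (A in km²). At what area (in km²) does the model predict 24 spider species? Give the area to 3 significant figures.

13.4 km²

24 = 10.74 × A^0.31  ⇒  A^0.31 = 24/10.74 = 2.235
ln A = ln(2.235) / 0.31 = 0.8041 / 0.31 = 2.5938
A = e^2.5938 ≈ 13.38 km²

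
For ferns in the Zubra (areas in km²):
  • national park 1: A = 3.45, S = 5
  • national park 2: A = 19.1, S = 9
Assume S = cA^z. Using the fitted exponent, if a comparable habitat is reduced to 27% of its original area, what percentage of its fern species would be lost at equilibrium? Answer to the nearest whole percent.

z = ln(9/5) / ln(19.1/3.45) = 0.5878 / 1.7113 = 0.3435
S_new/S_old = (A_new/A_old)^z = 0.27^0.3435 = exp(0.3435 × -1.3093) = 0.6378
Fraction lost = 1 − 0.6378 = 0.3622

36%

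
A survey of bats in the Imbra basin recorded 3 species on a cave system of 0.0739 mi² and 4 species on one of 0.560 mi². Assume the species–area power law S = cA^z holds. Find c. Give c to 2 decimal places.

4.34

z = ln(S₂/S₁) / ln(A₂/A₁) = ln(4/3) / ln(0.56/0.0739) = 0.2877 / 2.0252 = 0.1420
c = S₁ / A₁^z = 3 / 0.0739^0.1420 = 3 / 0.6907 = 4.343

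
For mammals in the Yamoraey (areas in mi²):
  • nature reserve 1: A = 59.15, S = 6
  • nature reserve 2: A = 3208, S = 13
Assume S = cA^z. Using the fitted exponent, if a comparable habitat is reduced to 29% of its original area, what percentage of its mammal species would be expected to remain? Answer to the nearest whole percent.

79%

z = ln(13/6) / ln(3208/59.15) = 0.7732 / 3.9933 = 0.1936
S_new/S_old = (A_new/A_old)^z = 0.29^0.1936 = exp(0.1936 × -1.2379) = 0.7869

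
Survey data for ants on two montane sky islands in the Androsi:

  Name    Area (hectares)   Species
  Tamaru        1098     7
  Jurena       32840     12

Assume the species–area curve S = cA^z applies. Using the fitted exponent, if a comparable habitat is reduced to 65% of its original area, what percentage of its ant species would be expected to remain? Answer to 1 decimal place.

93.4%

z = ln(12/7) / ln(32840/1098) = 0.5390 / 3.3982 = 0.1586
S_new/S_old = (A_new/A_old)^z = 0.65^0.1586 = exp(0.1586 × -0.4308) = 0.934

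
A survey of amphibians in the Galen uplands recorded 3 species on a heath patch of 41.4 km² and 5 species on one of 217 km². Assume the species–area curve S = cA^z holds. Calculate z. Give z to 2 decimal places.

0.31

Taking logs: ln S = ln c + z ln A, so z = (ln S₂ − ln S₁)/(ln A₂ − ln A₁).
z = ln(5/3) / ln(217/41.4) = ln(1.667) / ln(5.242) = 0.5108 / 1.6566 = 0.3084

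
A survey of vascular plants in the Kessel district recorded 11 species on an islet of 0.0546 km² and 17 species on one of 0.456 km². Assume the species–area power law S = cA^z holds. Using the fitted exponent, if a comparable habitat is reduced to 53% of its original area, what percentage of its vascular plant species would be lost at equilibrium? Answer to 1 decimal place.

12.2%

z = ln(17/11) / ln(0.456/0.0546) = 0.4353 / 2.1225 = 0.2051
S_new/S_old = (A_new/A_old)^z = 0.53^0.2051 = exp(0.2051 × -0.6349) = 0.8779
Fraction lost = 1 − 0.8779 = 0.1221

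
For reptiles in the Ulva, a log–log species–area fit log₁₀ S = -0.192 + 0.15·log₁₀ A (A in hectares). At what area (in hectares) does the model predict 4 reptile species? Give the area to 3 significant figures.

4 = 0.6427 × A^0.15  ⇒  A^0.15 = 4/0.6427 = 6.224
ln A = ln(6.224) / 0.15 = 1.8284 / 0.15 = 12.1893
A = e^12.1893 ≈ 196668 hectares

197000 hectares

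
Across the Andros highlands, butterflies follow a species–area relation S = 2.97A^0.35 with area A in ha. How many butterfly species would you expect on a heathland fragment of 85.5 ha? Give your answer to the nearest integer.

S = 2.97 × 85.5^0.35
ln S = ln 2.97 + 0.35 × ln 85.5 = 1.0886 + 0.35 × 4.4485 = 2.6455
S = e^2.6455 ≈ 14.09

14 species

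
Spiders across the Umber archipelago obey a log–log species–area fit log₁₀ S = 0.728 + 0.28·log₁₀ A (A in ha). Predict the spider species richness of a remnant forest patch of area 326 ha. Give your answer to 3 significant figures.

S = 5.346 × 326^0.28 = 5.346 × 5.055 ≈ 27.02

27.0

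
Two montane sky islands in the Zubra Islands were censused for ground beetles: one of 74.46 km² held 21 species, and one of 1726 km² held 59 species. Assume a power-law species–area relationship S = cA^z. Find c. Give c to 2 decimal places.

z = ln(S₂/S₁) / ln(A₂/A₁) = ln(59/21) / ln(1726/74.46) = 1.0330 / 3.1433 = 0.3286
c = S₁ / A₁^z = 21 / 74.46^0.3286 = 21 / 4.123 = 5.094

5.09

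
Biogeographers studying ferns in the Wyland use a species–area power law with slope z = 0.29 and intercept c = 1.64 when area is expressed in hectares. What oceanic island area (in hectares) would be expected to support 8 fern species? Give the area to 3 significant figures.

236 hectares

8 = 1.64 × A^0.29  ⇒  A^0.29 = 8/1.64 = 4.878
ln A = ln(4.878) / 0.29 = 1.5847 / 0.29 = 5.4646
A = e^5.4646 ≈ 236.2 hectares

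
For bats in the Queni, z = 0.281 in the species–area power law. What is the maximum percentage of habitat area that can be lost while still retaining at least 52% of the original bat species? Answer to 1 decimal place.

Need (A_new/A_old)^0.281 = 0.52, so A_new/A_old = 0.52^(1/0.281) = 0.52^3.559
ln(A_new/A_old) = ln 0.52 / 0.281 = -0.6539 / 0.281 = -2.3271
A_new/A_old = e^-2.3271 ≈ 0.09757
Fraction that can be lost = 1 − 0.09757 = 0.9024

90.2%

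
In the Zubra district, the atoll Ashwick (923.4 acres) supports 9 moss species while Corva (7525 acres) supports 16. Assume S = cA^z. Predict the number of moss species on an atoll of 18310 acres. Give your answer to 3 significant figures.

z = ln(16/9) / ln(7525/923.4) = 0.5754 / 2.0979 = 0.2743
c = 9 / 923.4^0.2743 = 9 / 6.505 = 1.383
S₃ = 1.383 × 18310^0.2743 = 1.383 × 14.76 ≈ 20.42

20.4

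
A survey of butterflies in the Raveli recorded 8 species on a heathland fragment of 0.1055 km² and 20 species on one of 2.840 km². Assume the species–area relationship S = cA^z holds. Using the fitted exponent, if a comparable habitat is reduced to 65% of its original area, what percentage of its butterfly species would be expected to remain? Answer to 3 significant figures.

z = ln(20/8) / ln(2.84/0.1055) = 0.9163 / 3.2928 = 0.2783
S_new/S_old = (A_new/A_old)^z = 0.65^0.2783 = exp(0.2783 × -0.4308) = 0.887

88.7%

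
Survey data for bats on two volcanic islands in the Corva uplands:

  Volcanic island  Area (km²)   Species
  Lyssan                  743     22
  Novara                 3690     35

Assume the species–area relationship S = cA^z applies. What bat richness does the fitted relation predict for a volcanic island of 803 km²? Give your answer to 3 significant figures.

22.5

z = ln(35/22) / ln(3690/743) = 0.4643 / 1.6027 = 0.2897
c = 22 / 743^0.2897 = 22 / 6.788 = 3.241
S₃ = 3.241 × 803^0.2897 = 3.241 × 6.942 ≈ 22.5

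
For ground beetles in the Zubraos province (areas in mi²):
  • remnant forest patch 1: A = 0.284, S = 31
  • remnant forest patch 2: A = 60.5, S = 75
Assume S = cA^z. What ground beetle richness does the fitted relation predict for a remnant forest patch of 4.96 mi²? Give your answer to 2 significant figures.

50

z = ln(75/31) / ln(60.5/0.284) = 0.8835 / 5.3614 = 0.1648
c = 31 / 0.284^0.1648 = 31 / 0.8127 = 38.15
S₃ = 38.15 × 4.96^0.1648 = 38.15 × 1.302 ≈ 49.67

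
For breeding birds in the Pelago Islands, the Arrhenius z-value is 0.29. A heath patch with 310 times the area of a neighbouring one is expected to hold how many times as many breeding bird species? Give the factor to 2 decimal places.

5.28

S₂/S₁ = (A₂/A₁)^z = 310^0.29
ln(S₂/S₁) = 0.29 × ln 310 = 0.29 × 5.7366 = 1.6636
S₂/S₁ = e^1.6636 ≈ 5.278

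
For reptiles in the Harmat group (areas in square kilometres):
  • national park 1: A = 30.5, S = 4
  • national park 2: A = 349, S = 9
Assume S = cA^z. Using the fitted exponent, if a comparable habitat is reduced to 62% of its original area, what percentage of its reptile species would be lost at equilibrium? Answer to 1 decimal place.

z = ln(9/4) / ln(349/30.5) = 0.8109 / 2.4373 = 0.3327
S_new/S_old = (A_new/A_old)^z = 0.62^0.3327 = exp(0.3327 × -0.4780) = 0.853
Fraction lost = 1 − 0.853 = 0.147

14.7%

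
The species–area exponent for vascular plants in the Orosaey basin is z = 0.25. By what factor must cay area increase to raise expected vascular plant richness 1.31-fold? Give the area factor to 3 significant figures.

(A₂/A₁)^0.25 = 1.31, so A₂/A₁ = 1.31^(1/0.25) = 1.31^4
ln(A₂/A₁) = ln 1.31 / 0.25 = 0.2700 / 0.25 = 1.0801
A₂/A₁ = e^1.0801 ≈ 2.945

2.94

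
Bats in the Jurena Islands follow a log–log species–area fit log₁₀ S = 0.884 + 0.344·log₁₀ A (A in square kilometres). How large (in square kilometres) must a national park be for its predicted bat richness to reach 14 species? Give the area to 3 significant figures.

14 = 7.656 × A^0.344  ⇒  A^0.344 = 14/7.656 = 1.829
ln A = ln(1.829) / 0.344 = 0.6036 / 0.344 = 1.7546
A = e^1.7546 ≈ 5.781 square kilometres

5.78 square kilometres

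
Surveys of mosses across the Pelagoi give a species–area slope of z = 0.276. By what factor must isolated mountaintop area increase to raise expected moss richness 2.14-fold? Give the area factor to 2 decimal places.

(A₂/A₁)^0.276 = 2.14, so A₂/A₁ = 2.14^(1/0.276) = 2.14^3.623
ln(A₂/A₁) = ln 2.14 / 0.276 = 0.7608 / 0.276 = 2.7565
A₂/A₁ = e^2.7565 ≈ 15.75

15.75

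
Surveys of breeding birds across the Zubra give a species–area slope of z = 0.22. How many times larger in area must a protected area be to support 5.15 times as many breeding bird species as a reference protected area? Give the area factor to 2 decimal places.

(A₂/A₁)^0.22 = 5.15, so A₂/A₁ = 5.15^(1/0.22) = 5.15^4.545
ln(A₂/A₁) = ln 5.15 / 0.22 = 1.6390 / 0.22 = 7.4500
A₂/A₁ = e^7.4500 ≈ 1720

1719.84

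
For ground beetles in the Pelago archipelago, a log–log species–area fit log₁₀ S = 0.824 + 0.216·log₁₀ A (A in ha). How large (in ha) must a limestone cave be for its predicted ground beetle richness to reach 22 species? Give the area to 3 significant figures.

251 ha

22 = 6.668 × A^0.216  ⇒  A^0.216 = 22/6.668 = 3.299
ln A = ln(3.299) / 0.216 = 1.1937 / 0.216 = 5.5264
A = e^5.5264 ≈ 251.2 ha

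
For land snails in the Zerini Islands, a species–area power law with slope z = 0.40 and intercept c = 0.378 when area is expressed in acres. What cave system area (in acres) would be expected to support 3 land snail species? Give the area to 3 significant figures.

3 = 0.378 × A^0.4  ⇒  A^0.4 = 3/0.378 = 7.937
ln A = ln(7.937) / 0.4 = 2.0715 / 0.4 = 5.1787
A = e^5.1787 ≈ 177.4 acres

177 acres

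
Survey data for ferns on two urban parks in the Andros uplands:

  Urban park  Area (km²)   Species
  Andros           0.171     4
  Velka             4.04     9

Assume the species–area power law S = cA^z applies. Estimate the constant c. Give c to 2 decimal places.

z = ln(S₂/S₁) / ln(A₂/A₁) = ln(9/4) / ln(4.04/0.171) = 0.8109 / 3.1623 = 0.2564
c = S₁ / A₁^z = 4 / 0.171^0.2564 = 4 / 0.6358 = 6.291

6.29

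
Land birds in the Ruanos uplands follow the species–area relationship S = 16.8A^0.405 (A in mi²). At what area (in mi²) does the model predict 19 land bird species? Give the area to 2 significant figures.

19 = 16.8 × A^0.405  ⇒  A^0.405 = 19/16.8 = 1.131
ln A = ln(1.131) / 0.405 = 0.1231 / 0.405 = 0.3039
A = e^0.3039 ≈ 1.355 mi²

1.4 mi²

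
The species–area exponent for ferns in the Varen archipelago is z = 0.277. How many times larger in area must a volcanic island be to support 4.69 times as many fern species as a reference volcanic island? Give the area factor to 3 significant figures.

265

(A₂/A₁)^0.277 = 4.69, so A₂/A₁ = 4.69^(1/0.277) = 4.69^3.61
ln(A₂/A₁) = ln 4.69 / 0.277 = 1.5454 / 0.277 = 5.5792
A₂/A₁ = e^5.5792 ≈ 264.9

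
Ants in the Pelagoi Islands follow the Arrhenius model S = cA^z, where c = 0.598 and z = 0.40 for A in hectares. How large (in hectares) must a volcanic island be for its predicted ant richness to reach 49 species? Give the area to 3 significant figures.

60800 hectares

49 = 0.598 × A^0.4  ⇒  A^0.4 = 49/0.598 = 81.94
ln A = ln(81.94) / 0.4 = 4.4060 / 0.4 = 11.0150
A = e^11.0150 ≈ 60777 hectares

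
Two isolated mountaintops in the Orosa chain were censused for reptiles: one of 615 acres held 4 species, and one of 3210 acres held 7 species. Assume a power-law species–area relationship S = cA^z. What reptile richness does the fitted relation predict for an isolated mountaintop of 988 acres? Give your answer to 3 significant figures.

4.70

z = ln(7/4) / ln(3210/615) = 0.5596 / 1.6524 = 0.3387
c = 4 / 615^0.3387 = 4 / 8.8 = 0.4545
S₃ = 0.4545 × 988^0.3387 = 0.4545 × 10.33 ≈ 4.697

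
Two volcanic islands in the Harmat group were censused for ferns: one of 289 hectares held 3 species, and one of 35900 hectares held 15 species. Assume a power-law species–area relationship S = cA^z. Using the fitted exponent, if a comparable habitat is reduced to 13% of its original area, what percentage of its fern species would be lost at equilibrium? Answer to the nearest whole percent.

49%

z = ln(15/3) / ln(35900/289) = 1.6094 / 4.8221 = 0.3338
S_new/S_old = (A_new/A_old)^z = 0.13^0.3338 = exp(0.3338 × -2.0402) = 0.5061
Fraction lost = 1 − 0.5061 = 0.4939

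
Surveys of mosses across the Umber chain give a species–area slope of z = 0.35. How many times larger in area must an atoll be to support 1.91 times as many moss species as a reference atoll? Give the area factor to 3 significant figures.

(A₂/A₁)^0.35 = 1.91, so A₂/A₁ = 1.91^(1/0.35) = 1.91^2.857
ln(A₂/A₁) = ln 1.91 / 0.35 = 0.6471 / 0.35 = 1.8489
A₂/A₁ = e^1.8489 ≈ 6.353

6.35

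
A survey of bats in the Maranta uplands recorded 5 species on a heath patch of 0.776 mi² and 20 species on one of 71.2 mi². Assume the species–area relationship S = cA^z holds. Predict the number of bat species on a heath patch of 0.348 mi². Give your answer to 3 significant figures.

3.91

z = ln(20/5) / ln(71.2/0.776) = 1.3863 / 4.5191 = 0.3068
c = 5 / 0.776^0.3068 = 5 / 0.9252 = 5.405
S₃ = 5.405 × 0.348^0.3068 = 5.405 × 0.7234 ≈ 3.91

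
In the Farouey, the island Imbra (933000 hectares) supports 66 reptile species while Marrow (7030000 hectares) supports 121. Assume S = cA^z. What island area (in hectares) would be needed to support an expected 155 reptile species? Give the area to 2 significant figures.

z = ln(121/66) / ln(7030000/933000) = 0.6061 / 2.0195 = 0.3001
c = 66 / 933000^0.3001 = 66 / 61.91 = 1.066
A = (155/1.066)^(1/0.3001) ⇒ ln A = ln(145.4)/0.3001 = 16.5908
A = e^16.5908 ≈ 16042815 hectares

16000000 hectares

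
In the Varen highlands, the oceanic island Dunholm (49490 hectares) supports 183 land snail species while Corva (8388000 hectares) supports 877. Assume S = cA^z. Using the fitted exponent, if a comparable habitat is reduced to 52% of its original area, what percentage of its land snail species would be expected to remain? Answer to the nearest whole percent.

z = ln(877/183) / ln(8388000/49490) = 1.5670 / 5.1328 = 0.3053
S_new/S_old = (A_new/A_old)^z = 0.52^0.3053 = exp(0.3053 × -0.6539) = 0.819

82%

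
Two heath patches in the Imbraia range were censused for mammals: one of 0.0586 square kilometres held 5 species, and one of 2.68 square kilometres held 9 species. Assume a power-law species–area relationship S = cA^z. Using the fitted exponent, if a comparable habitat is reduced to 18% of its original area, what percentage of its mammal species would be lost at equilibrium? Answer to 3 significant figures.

23.2%

z = ln(9/5) / ln(2.68/0.0586) = 0.5878 / 3.8228 = 0.1538
S_new/S_old = (A_new/A_old)^z = 0.18^0.1538 = exp(0.1538 × -1.7148) = 0.7682
Fraction lost = 1 − 0.7682 = 0.2318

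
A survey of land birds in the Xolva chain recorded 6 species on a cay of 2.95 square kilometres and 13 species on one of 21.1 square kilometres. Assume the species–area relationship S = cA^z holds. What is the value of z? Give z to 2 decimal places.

Taking logs: ln S = ln c + z ln A, so z = (ln S₂ − ln S₁)/(ln A₂ − ln A₁).
z = ln(13/6) / ln(21.1/2.95) = ln(2.167) / ln(7.153) = 0.7732 / 1.9675 = 0.3930

0.39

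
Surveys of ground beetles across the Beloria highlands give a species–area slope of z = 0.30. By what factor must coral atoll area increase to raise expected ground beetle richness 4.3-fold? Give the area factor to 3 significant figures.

(A₂/A₁)^0.3 = 4.3, so A₂/A₁ = 4.3^(1/0.3) = 4.3^3.333
ln(A₂/A₁) = ln 4.3 / 0.3 = 1.4586 / 0.3 = 4.8621
A₂/A₁ = e^4.8621 ≈ 129.3

129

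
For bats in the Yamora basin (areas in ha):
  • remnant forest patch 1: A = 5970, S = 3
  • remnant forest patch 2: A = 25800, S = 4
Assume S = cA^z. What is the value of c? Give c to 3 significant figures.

0.543

z = ln(S₂/S₁) / ln(A₂/A₁) = ln(4/3) / ln(25800/5970) = 0.2877 / 1.4636 = 0.1966
c = S₁ / A₁^z = 3 / 5970^0.1966 = 3 / 5.523 = 0.5432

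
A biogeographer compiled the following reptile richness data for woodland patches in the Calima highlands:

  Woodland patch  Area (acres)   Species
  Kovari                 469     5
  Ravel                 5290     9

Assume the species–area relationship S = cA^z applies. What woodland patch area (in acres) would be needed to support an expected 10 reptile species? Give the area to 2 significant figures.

8200 acres

z = ln(9/5) / ln(5290/469) = 0.5878 / 2.4230 = 0.2426
c = 5 / 469^0.2426 = 5 / 4.446 = 1.125
A = (10/1.125)^(1/0.2426) ⇒ ln A = ln(8.893)/0.2426 = 9.0079
A = e^9.0079 ≈ 8167 acres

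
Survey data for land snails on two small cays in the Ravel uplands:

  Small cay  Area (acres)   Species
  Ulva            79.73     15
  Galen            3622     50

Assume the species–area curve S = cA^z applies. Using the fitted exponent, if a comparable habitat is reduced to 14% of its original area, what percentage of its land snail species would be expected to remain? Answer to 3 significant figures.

z = ln(50/15) / ln(3622/79.73) = 1.2040 / 3.8161 = 0.3155
S_new/S_old = (A_new/A_old)^z = 0.14^0.3155 = exp(0.3155 × -1.9661) = 0.5378

53.8%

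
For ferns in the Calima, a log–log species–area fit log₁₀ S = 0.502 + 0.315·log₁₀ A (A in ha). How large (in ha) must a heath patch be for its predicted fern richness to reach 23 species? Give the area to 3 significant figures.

23 = 3.177 × A^0.315  ⇒  A^0.315 = 23/3.177 = 7.24
ln A = ln(7.24) / 0.315 = 1.9796 / 0.315 = 6.2844
A = e^6.2844 ≈ 536.2 ha

536 ha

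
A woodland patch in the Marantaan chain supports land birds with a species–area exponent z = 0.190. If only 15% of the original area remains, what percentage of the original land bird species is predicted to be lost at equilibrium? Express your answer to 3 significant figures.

30.3%

S_new/S_old = (A_new/A_old)^z = 0.15^0.19
= exp(0.19 × ln 0.15) = exp(0.19 × -1.8971) = exp(-0.3605) ≈ 0.6974
Fraction lost = 1 − 0.6974 = 0.3026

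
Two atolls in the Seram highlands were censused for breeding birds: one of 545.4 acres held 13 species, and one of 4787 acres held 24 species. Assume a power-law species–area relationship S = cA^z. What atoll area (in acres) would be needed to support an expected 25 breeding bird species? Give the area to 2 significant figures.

z = ln(24/13) / ln(4787/545.4) = 0.6131 / 2.1721 = 0.2823
c = 13 / 545.4^0.2823 = 13 / 5.922 = 2.195
A = (25/2.195)^(1/0.2823) ⇒ ln A = ln(11.39)/0.2823 = 8.6183
A = e^8.6183 ≈ 5532 acres

5500 acres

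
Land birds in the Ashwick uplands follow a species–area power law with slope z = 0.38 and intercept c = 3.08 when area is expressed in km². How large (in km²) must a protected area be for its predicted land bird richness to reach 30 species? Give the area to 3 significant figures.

399 km²

30 = 3.08 × A^0.38  ⇒  A^0.38 = 30/3.08 = 9.74
ln A = ln(9.74) / 0.38 = 2.2763 / 0.38 = 5.9902
A = e^5.9902 ≈ 399.5 km²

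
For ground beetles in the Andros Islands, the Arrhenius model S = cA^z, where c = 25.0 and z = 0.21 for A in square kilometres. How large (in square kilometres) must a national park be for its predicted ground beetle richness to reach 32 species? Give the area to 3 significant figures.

32 = 25 × A^0.21  ⇒  A^0.21 = 32/25 = 1.28
ln A = ln(1.28) / 0.21 = 0.2469 / 0.21 = 1.1755
A = e^1.1755 ≈ 3.24 square kilometres

3.24 square kilometres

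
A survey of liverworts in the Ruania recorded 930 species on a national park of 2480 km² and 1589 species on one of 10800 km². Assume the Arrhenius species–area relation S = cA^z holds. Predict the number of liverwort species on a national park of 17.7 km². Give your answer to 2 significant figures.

150

z = ln(1589/930) / ln(10800/2480) = 0.5357 / 1.4713 = 0.3641
c = 930 / 2480^0.3641 = 930 / 17.21 = 54.03
S₃ = 54.03 × 17.7^0.3641 = 54.03 × 2.847 ≈ 153.8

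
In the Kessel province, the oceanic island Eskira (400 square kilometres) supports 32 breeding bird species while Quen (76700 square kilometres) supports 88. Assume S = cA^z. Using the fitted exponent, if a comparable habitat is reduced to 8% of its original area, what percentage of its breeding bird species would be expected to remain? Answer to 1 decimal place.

z = ln(88/32) / ln(76700/400) = 1.0116 / 5.2562 = 0.1925
S_new/S_old = (A_new/A_old)^z = 0.08^0.1925 = exp(0.1925 × -2.5257) = 0.615

61.5%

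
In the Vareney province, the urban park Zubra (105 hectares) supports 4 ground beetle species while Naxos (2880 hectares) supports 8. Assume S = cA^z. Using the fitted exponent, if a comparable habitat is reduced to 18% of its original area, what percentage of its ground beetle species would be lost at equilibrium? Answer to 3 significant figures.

30.2%

z = ln(8/4) / ln(2880/105) = 0.6931 / 3.3116 = 0.2093
S_new/S_old = (A_new/A_old)^z = 0.18^0.2093 = exp(0.2093 × -1.7148) = 0.6984
Fraction lost = 1 − 0.6984 = 0.3016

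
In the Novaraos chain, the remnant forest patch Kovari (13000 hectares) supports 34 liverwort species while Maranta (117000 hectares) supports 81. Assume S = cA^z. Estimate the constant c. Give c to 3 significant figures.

z = ln(S₂/S₁) / ln(A₂/A₁) = ln(81/34) / ln(117000/13000) = 0.8681 / 2.1972 = 0.3951
c = S₁ / A₁^z = 34 / 13000^0.3951 = 34 / 42.2 = 0.8056

0.806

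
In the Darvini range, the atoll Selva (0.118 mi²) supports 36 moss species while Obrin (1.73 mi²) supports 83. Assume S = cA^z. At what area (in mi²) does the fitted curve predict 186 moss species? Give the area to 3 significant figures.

23.1 mi²

z = ln(83/36) / ln(1.73/0.118) = 0.8353 / 2.6852 = 0.3111
c = 36 / 0.118^0.3111 = 36 / 0.5144 = 69.99
A = (186/69.99)^(1/0.3111) ⇒ ln A = ln(2.658)/0.3111 = 3.1420
A = e^3.1420 ≈ 23.15 mi²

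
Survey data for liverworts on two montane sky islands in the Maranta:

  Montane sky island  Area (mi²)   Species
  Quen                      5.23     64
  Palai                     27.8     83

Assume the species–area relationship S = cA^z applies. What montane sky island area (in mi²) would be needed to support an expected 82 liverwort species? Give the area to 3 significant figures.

25.7 mi²

z = ln(83/64) / ln(27.8/5.23) = 0.2600 / 1.6706 = 0.1556
c = 64 / 5.23^0.1556 = 64 / 1.294 = 49.47
A = (82/49.47)^(1/0.1556) ⇒ ln A = ln(1.657)/0.1556 = 3.2471
A = e^3.2471 ≈ 25.72 mi²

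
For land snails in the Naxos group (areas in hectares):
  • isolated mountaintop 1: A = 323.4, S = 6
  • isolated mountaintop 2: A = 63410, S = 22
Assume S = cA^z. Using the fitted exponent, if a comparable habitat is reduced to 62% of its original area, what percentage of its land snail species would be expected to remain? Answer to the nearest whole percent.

89%

z = ln(22/6) / ln(63410/323.4) = 1.2993 / 5.2785 = 0.2461
S_new/S_old = (A_new/A_old)^z = 0.62^0.2461 = exp(0.2461 × -0.4780) = 0.889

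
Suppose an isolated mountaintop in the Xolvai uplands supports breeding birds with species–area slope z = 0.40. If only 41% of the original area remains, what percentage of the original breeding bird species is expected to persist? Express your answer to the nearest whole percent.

70%

S_new/S_old = (A_new/A_old)^z = 0.41^0.4
= exp(0.4 × ln 0.41) = exp(0.4 × -0.8916) = exp(-0.3566) ≈ 0.7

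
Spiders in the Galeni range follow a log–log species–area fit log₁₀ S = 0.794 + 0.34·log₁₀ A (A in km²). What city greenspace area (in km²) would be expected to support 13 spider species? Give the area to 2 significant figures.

8.7 km²

13 = 6.223 × A^0.34  ⇒  A^0.34 = 13/6.223 = 2.089
ln A = ln(2.089) / 0.34 = 0.7367 / 0.34 = 2.1668
A = e^2.1668 ≈ 8.73 km²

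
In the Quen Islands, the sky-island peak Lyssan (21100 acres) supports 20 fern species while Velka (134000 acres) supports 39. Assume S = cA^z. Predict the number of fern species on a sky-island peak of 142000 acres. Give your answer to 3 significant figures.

z = ln(39/20) / ln(134000/21100) = 0.6678 / 1.8486 = 0.3613
c = 20 / 21100^0.3613 = 20 / 36.49 = 0.548
S₃ = 0.548 × 142000^0.3613 = 0.548 × 72.67 ≈ 39.83

39.8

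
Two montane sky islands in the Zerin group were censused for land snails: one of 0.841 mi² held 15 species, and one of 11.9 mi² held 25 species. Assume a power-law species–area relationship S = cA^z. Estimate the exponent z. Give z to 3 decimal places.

Taking logs: ln S = ln c + z ln A, so z = (ln S₂ − ln S₁)/(ln A₂ − ln A₁).
z = ln(25/15) / ln(11.9/0.841) = ln(1.667) / ln(14.15) = 0.5108 / 2.6497 = 0.1928

0.193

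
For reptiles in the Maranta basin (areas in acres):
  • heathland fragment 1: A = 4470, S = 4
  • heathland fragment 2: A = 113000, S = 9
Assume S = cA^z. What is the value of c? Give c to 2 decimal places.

z = ln(S₂/S₁) / ln(A₂/A₁) = ln(9/4) / ln(113000/4470) = 0.8109 / 3.2300 = 0.2511
c = S₁ / A₁^z = 4 / 4470^0.2511 = 4 / 8.25 = 0.4848

0.48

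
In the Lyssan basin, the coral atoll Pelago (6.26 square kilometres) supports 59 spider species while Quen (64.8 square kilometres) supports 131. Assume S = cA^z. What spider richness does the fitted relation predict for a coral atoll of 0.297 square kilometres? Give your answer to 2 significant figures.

21

z = ln(131/59) / ln(64.8/6.26) = 0.7977 / 2.3371 = 0.3413
c = 59 / 6.26^0.3413 = 59 / 1.87 = 31.55
S₃ = 31.55 × 0.297^0.3413 = 31.55 × 0.6608 ≈ 20.85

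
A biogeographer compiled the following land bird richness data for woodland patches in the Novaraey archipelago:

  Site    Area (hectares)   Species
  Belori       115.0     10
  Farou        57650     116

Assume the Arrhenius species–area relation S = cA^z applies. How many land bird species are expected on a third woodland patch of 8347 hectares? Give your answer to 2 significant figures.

z = ln(116/10) / ln(57650/115) = 2.4510 / 6.2172 = 0.3942
c = 10 / 115^0.3942 = 10 / 6.492 = 1.54
S₃ = 1.54 × 8347^0.3942 = 1.54 × 35.15 ≈ 54.15

54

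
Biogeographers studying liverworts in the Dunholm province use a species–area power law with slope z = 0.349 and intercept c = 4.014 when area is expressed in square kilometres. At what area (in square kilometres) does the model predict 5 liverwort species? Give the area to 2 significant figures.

1.9 square kilometres

5 = 4.014 × A^0.349  ⇒  A^0.349 = 5/4.014 = 1.246
ln A = ln(1.246) / 0.349 = 0.2196 / 0.349 = 0.6294
A = e^0.6294 ≈ 1.876 square kilometres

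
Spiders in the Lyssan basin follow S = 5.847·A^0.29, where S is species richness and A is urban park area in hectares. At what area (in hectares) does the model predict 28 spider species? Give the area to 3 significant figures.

28 = 5.847 × A^0.29  ⇒  A^0.29 = 28/5.847 = 4.789
ln A = ln(4.789) / 0.29 = 1.5663 / 0.29 = 5.4010
A = e^5.4010 ≈ 221.6 hectares

222 hectares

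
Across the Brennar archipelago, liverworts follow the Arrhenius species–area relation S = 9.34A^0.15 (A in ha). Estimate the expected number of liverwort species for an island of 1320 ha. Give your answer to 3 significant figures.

S = 9.34 × 1320^0.15 = 9.34 × 2.938 ≈ 27.44

27.4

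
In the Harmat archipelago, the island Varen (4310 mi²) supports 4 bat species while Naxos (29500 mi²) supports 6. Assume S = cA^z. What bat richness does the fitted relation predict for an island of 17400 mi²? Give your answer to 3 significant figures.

5.37

z = ln(6/4) / ln(29500/4310) = 0.4055 / 1.9235 = 0.2108
c = 4 / 4310^0.2108 = 4 / 5.836 = 0.6853
S₃ = 0.6853 × 17400^0.2108 = 0.6853 × 7.833 ≈ 5.368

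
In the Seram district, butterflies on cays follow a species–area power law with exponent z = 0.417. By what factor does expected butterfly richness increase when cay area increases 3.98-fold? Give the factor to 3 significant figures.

1.78

S₂/S₁ = (A₂/A₁)^z = 3.98^0.417
ln(S₂/S₁) = 0.417 × ln 3.98 = 0.417 × 1.3813 = 0.5760
S₂/S₁ = e^0.5760 ≈ 1.779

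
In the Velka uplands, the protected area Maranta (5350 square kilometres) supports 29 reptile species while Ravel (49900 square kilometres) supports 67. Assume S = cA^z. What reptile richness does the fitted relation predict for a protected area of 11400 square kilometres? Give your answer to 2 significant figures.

39

z = ln(67/29) / ln(49900/5350) = 0.8374 / 2.2329 = 0.3750
c = 29 / 5350^0.3750 = 29 / 25.02 = 1.159
S₃ = 1.159 × 11400^0.3750 = 1.159 × 33.22 ≈ 38.51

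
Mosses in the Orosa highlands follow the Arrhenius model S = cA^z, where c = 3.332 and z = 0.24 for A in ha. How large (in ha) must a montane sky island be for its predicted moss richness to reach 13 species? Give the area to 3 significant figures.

13 = 3.332 × A^0.24  ⇒  A^0.24 = 13/3.332 = 3.902
ln A = ln(3.902) / 0.24 = 1.3614 / 0.24 = 5.6724
A = e^5.6724 ≈ 290.7 ha

291 ha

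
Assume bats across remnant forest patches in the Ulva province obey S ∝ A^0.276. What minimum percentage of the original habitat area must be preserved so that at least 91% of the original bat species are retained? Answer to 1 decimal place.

Need (A_new/A_old)^0.276 = 0.91, so A_new/A_old = 0.91^(1/0.276) = 0.91^3.623
ln(A_new/A_old) = ln 0.91 / 0.276 = -0.0943 / 0.276 = -0.3417
A_new/A_old = e^-0.3417 ≈ 0.7106

71.1%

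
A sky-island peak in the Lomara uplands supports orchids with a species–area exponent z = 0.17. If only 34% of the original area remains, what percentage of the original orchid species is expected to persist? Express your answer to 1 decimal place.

S_new/S_old = (A_new/A_old)^z = 0.34^0.17
= exp(0.17 × ln 0.34) = exp(0.17 × -1.0788) = exp(-0.1834) ≈ 0.8324

83.2%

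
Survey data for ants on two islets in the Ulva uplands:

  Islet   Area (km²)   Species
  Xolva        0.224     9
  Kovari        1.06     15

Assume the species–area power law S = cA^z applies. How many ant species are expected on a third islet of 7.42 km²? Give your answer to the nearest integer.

28

z = ln(15/9) / ln(1.06/0.224) = 0.5108 / 1.5544 = 0.3286
c = 9 / 0.224^0.3286 = 9 / 0.6116 = 14.72
S₃ = 14.72 × 7.42^0.3286 = 14.72 × 1.932 ≈ 28.43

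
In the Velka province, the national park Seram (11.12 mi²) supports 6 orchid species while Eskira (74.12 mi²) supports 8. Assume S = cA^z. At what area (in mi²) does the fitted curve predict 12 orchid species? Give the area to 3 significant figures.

1070 mi²

z = ln(8/6) / ln(74.12/11.12) = 0.2877 / 1.8969 = 0.1517
c = 6 / 11.12^0.1517 = 6 / 1.441 = 4.164
A = (12/4.164)^(1/0.1517) ⇒ ln A = ln(2.882)/0.1517 = 6.9793
A = e^6.9793 ≈ 1074 mi²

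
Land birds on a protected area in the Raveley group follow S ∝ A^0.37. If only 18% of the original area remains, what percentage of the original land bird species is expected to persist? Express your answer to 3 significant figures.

S_new/S_old = (A_new/A_old)^z = 0.18^0.37
= exp(0.37 × ln 0.18) = exp(0.37 × -1.7148) = exp(-0.6345) ≈ 0.5302

53.0%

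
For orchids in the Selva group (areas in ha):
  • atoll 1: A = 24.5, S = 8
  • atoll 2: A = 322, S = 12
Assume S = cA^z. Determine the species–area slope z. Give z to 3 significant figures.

Taking logs: ln S = ln c + z ln A, so z = (ln S₂ − ln S₁)/(ln A₂ − ln A₁).
z = ln(12/8) / ln(322/24.5) = ln(1.5) / ln(13.14) = 0.4055 / 2.5759 = 0.1574

0.157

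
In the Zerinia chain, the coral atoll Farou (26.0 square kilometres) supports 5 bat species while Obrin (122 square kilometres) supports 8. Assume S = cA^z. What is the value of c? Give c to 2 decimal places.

1.86

z = ln(S₂/S₁) / ln(A₂/A₁) = ln(8/5) / ln(122/26) = 0.4700 / 1.5459 = 0.3040
c = S₁ / A₁^z = 5 / 26^0.3040 = 5 / 2.693 = 1.857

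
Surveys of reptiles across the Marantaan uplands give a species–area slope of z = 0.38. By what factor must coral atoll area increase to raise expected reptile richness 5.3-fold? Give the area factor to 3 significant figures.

80.5

(A₂/A₁)^0.38 = 5.3, so A₂/A₁ = 5.3^(1/0.38) = 5.3^2.632
ln(A₂/A₁) = ln 5.3 / 0.38 = 1.6677 / 0.38 = 4.3887
A₂/A₁ = e^4.3887 ≈ 80.54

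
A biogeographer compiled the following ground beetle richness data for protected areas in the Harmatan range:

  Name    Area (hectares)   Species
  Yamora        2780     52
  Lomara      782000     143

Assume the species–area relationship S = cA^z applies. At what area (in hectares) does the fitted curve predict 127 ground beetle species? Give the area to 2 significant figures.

z = ln(143/52) / ln(782000/2780) = 1.0116 / 5.6394 = 0.1794
c = 52 / 2780^0.1794 = 52 / 4.148 = 12.54
A = (127/12.54)^(1/0.1794) ⇒ ln A = ln(10.13)/0.1794 = 12.9081
A = e^12.9081 ≈ 403578 hectares

400000 hectares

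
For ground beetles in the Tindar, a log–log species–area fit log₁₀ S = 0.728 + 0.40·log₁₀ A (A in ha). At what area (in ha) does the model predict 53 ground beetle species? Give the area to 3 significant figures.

53 = 5.346 × A^0.4  ⇒  A^0.4 = 53/5.346 = 9.915
ln A = ln(9.915) / 0.4 = 2.2940 / 0.4 = 5.7350
A = e^5.7350 ≈ 309.5 ha

310 ha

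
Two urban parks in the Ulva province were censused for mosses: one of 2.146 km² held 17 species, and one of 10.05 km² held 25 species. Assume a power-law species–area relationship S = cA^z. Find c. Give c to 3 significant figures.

z = ln(S₂/S₁) / ln(A₂/A₁) = ln(25/17) / ln(10.05/2.146) = 0.3857 / 1.5440 = 0.2498
c = S₁ / A₁^z = 17 / 2.146^0.2498 = 17 / 1.21 = 14.05

14.0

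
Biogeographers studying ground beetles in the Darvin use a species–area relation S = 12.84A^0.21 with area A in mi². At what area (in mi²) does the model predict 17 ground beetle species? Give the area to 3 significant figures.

17 = 12.84 × A^0.21  ⇒  A^0.21 = 17/12.84 = 1.324
ln A = ln(1.324) / 0.21 = 0.2806 / 0.21 = 1.3364
A = e^1.3364 ≈ 3.805 mi²

3.81 mi²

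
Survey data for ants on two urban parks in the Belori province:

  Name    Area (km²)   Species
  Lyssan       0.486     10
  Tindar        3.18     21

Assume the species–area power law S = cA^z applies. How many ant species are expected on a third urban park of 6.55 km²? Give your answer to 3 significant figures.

z = ln(21/10) / ln(3.18/0.486) = 0.7419 / 1.8784 = 0.3950
c = 10 / 0.486^0.3950 = 10 / 0.752 = 13.3
S₃ = 13.3 × 6.55^0.3950 = 13.3 × 2.101 ≈ 27.94

27.9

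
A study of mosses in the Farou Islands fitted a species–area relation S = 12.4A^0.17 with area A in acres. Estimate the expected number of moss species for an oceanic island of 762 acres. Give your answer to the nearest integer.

S = 12.4 × 762^0.17 = 12.4 × 3.09 ≈ 38.31

38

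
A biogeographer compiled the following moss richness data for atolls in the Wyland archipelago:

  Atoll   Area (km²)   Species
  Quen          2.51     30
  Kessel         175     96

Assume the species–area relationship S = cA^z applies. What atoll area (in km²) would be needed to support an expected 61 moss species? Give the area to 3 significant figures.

33.4 km²

z = ln(96/30) / ln(175/2.51) = 1.1632 / 4.2445 = 0.2740
c = 30 / 2.51^0.2740 = 30 / 1.287 = 23.31
A = (61/23.31)^(1/0.2740) ⇒ ln A = ln(2.617)/0.2740 = 3.5100
A = e^3.5100 ≈ 33.45 km²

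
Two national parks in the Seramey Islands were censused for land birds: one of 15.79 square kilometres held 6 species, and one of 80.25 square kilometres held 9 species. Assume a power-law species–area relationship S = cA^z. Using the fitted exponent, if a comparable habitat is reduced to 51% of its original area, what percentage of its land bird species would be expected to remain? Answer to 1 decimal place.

z = ln(9/6) / ln(80.25/15.79) = 0.4055 / 1.6258 = 0.2494
S_new/S_old = (A_new/A_old)^z = 0.51^0.2494 = exp(0.2494 × -0.6733) = 0.8454

84.5%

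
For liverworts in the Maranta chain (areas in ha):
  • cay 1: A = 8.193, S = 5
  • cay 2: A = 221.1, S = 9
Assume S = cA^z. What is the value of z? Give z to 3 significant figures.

0.178

Taking logs: ln S = ln c + z ln A, so z = (ln S₂ − ln S₁)/(ln A₂ − ln A₁).
z = ln(9/5) / ln(221.1/8.193) = ln(1.8) / ln(26.99) = 0.5878 / 3.2953 = 0.1784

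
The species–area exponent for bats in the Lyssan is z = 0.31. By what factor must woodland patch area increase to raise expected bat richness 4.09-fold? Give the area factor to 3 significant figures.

94.0

(A₂/A₁)^0.31 = 4.09, so A₂/A₁ = 4.09^(1/0.31) = 4.09^3.226
ln(A₂/A₁) = ln 4.09 / 0.31 = 1.4085 / 0.31 = 4.5437
A₂/A₁ = e^4.5437 ≈ 94.04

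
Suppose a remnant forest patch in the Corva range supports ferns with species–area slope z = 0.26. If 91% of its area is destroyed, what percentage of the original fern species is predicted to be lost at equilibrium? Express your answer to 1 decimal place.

S_new/S_old = (A_new/A_old)^z = 0.09^0.26
= exp(0.26 × ln 0.09) = exp(0.26 × -2.4079) = exp(-0.6261) ≈ 0.5347
Fraction lost = 1 − 0.5347 = 0.4653

46.5%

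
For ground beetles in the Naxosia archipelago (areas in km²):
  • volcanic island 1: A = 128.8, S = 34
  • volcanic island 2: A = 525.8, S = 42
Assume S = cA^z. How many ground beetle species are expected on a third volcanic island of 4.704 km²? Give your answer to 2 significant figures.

z = ln(42/34) / ln(525.8/128.8) = 0.2113 / 1.4067 = 0.1502
c = 34 / 128.8^0.1502 = 34 / 2.075 = 16.39
S₃ = 16.39 × 4.704^0.1502 = 16.39 × 1.262 ≈ 20.68

21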